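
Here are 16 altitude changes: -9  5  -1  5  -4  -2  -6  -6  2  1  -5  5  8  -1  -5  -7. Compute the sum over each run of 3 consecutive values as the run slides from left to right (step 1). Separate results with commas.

-9 5 -1 → sum -5
5 -1 5 → sum 9
-1 5 -4 → sum 0
5 -4 -2 → sum -1
-4 -2 -6 → sum -12
-2 -6 -6 → sum -14
-6 -6 2 → sum -10
-6 2 1 → sum -3
2 1 -5 → sum -2
1 -5 5 → sum 1
-5 5 8 → sum 8
5 8 -1 → sum 12
8 -1 -5 → sum 2
-1 -5 -7 → sum -13

-5, 9, 0, -1, -12, -14, -10, -3, -2, 1, 8, 12, 2, -13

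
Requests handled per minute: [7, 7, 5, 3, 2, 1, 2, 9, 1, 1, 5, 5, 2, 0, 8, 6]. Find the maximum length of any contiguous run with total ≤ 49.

→ 7: sum 7, len 1
→ 7: sum 14, len 2
→ 5: sum 19, len 3
→ 3: sum 22, len 4
→ 2: sum 24, len 5
→ 1: sum 25, len 6
→ 2: sum 27, len 7
→ 9: sum 36, len 8
→ 1: sum 37, len 9
→ 1: sum 38, len 10
→ 5: sum 43, len 11
→ 5: sum 48, len 12
→ 2 (dropped 7): sum 43, len 12
→ 0: sum 43, len 13
→ 8 (dropped 7): sum 44, len 13
→ 6 (dropped 5): sum 45, len 13
Longest length seen: 13.

13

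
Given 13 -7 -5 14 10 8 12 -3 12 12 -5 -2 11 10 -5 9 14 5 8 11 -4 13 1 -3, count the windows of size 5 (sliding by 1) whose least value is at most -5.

12

13 -7 -5 14 10 → min -7  ≤ -5 ✓
-7 -5 14 10 8 → min -7  ≤ -5 ✓
-5 14 10 8 12 → min -5  ≤ -5 ✓
14 10 8 12 -3 → min -3
10 8 12 -3 12 → min -3
8 12 -3 12 12 → min -3
12 -3 12 12 -5 → min -5  ≤ -5 ✓
-3 12 12 -5 -2 → min -5  ≤ -5 ✓
12 12 -5 -2 11 → min -5  ≤ -5 ✓
12 -5 -2 11 10 → min -5  ≤ -5 ✓
-5 -2 11 10 -5 → min -5  ≤ -5 ✓
-2 11 10 -5 9 → min -5  ≤ -5 ✓
11 10 -5 9 14 → min -5  ≤ -5 ✓
10 -5 9 14 5 → min -5  ≤ -5 ✓
-5 9 14 5 8 → min -5  ≤ -5 ✓
9 14 5 8 11 → min 5
14 5 8 11 -4 → min -4
5 8 11 -4 13 → min -4
8 11 -4 13 1 → min -4
11 -4 13 1 -3 → min -4
12 windows satisfy the condition.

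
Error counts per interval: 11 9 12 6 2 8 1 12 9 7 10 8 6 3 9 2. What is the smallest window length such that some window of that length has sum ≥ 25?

3

Extend right; whenever the sum reaches 25, record the length and shrink from the left:
add 11: running sum 11 < 25
add 9: running sum 20 < 25
end 2: [11, 9, 12] sum 32, len 3
end 3: [9, 12, 6] sum 27, len 3
end 4: [9, 12, 6, 2] sum 29, len 4
end 5: [12, 6, 2, 8] sum 28, len 4
end 6: [12, 6, 2, 8, 1] sum 29, len 5
end 7: [6, 2, 8, 1, 12] sum 29, len 5
end 8: [8, 1, 12, 9] sum 30, len 4
end 9: [12, 9, 7] sum 28, len 3
end 10: [9, 7, 10] sum 26, len 3
end 11: [7, 10, 8] sum 25, len 3
end 12: [7, 10, 8, 6] sum 31, len 4
end 13: [10, 8, 6, 3] sum 27, len 4
end 14: [8, 6, 3, 9] sum 26, len 4
end 15: [8, 6, 3, 9, 2] sum 28, len 5
Shortest qualifying length: 3.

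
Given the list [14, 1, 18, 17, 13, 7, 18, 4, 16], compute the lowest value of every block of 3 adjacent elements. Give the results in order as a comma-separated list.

1, 1, 13, 7, 7, 4, 4

Sliding a size-3 window across the 9 values:
[14, 1, 18] → min 1
[1, 18, 17] → min 1
[18, 17, 13] → min 13
[17, 13, 7] → min 7
[13, 7, 18] → min 7
[7, 18, 4] → min 4
[18, 4, 16] → min 4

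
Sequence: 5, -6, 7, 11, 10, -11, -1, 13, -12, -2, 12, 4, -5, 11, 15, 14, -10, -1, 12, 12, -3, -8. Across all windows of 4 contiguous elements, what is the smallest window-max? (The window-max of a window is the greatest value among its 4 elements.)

5 -6 7 11 → max 11
-6 7 11 10 → max 11
7 11 10 -11 → max 11
11 10 -11 -1 → max 11
10 -11 -1 13 → max 13
-11 -1 13 -12 → max 13
-1 13 -12 -2 → max 13
13 -12 -2 12 → max 13
-12 -2 12 4 → max 12
-2 12 4 -5 → max 12
12 4 -5 11 → max 12
4 -5 11 15 → max 15
-5 11 15 14 → max 15
11 15 14 -10 → max 15
15 14 -10 -1 → max 15
14 -10 -1 12 → max 14
-10 -1 12 12 → max 12
-1 12 12 -3 → max 12
12 12 -3 -8 → max 12
Smallest of these is 11.

11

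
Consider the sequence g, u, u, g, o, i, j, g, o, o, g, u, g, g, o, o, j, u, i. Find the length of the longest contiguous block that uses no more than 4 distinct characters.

12

Extend right; when distinct count exceeds 4, shrink from the left:
[g] 1 distinct, len 1
[g, u] 2 distinct, len 2
[g, u, u] 2 distinct, len 3
[g, u, u, g] 2 distinct, len 4
[g, u, u, g, o] 3 distinct, len 5
[g, u, u, g, o, i] 4 distinct, len 6
[g, o, i, j] 4 distinct, len 4
[g, o, i, j, g] 4 distinct, len 5
[g, o, i, j, g, o] 4 distinct, len 6
[g, o, i, j, g, o, o] 4 distinct, len 7
[g, o, i, j, g, o, o, g] 4 distinct, len 8
[j, g, o, o, g, u] 4 distinct, len 6
[j, g, o, o, g, u, g] 4 distinct, len 7
[j, g, o, o, g, u, g, g] 4 distinct, len 8
[j, g, o, o, g, u, g, g, o] 4 distinct, len 9
[j, g, o, o, g, u, g, g, o, o] 4 distinct, len 10
[j, g, o, o, g, u, g, g, o, o, j] 4 distinct, len 11
[j, g, o, o, g, u, g, g, o, o, j, u] 4 distinct, len 12
[o, o, j, u, i] 4 distinct, len 5
Longest length with ≤4 distinct: 12.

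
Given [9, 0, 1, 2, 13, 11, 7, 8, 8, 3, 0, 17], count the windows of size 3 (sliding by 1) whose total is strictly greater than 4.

9

[9, 0, 1] → sum 10  > 4 ✓
[0, 1, 2] → sum 3
[1, 2, 13] → sum 16  > 4 ✓
[2, 13, 11] → sum 26  > 4 ✓
[13, 11, 7] → sum 31  > 4 ✓
[11, 7, 8] → sum 26  > 4 ✓
[7, 8, 8] → sum 23  > 4 ✓
[8, 8, 3] → sum 19  > 4 ✓
[8, 3, 0] → sum 11  > 4 ✓
[3, 0, 17] → sum 20  > 4 ✓
9 windows satisfy the condition.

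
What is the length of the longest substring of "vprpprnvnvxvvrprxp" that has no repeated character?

[v] len 1
[v, p] len 2
[v, p, r] len 3
[r, p] len 2
[p] len 1
[p, r] len 2
[p, r, n] len 3
[p, r, n, v] len 4
[v, n] len 2
[n, v] len 2
[n, v, x] len 3
[x, v] len 2
[v] len 1
[v, r] len 2
[v, r, p] len 3
[p, r] len 2
[p, r, x] len 3
[r, x, p] len 3
Longest all-distinct length: 4.

4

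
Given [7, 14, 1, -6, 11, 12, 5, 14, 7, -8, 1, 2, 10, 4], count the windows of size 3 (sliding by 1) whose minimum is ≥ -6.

[7, 14, 1] → min 1  ≥ -6 ✓
[14, 1, -6] → min -6  ≥ -6 ✓
[1, -6, 11] → min -6  ≥ -6 ✓
[-6, 11, 12] → min -6  ≥ -6 ✓
[11, 12, 5] → min 5  ≥ -6 ✓
[12, 5, 14] → min 5  ≥ -6 ✓
[5, 14, 7] → min 5  ≥ -6 ✓
[14, 7, -8] → min -8
[7, -8, 1] → min -8
[-8, 1, 2] → min -8
[1, 2, 10] → min 1  ≥ -6 ✓
[2, 10, 4] → min 2  ≥ -6 ✓
9 windows satisfy the condition.

9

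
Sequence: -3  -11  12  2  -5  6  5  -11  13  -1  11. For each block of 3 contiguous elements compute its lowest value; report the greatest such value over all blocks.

-1

Window mins for each of the 9 positions:
(-3, -11, 12) → min -11
(-11, 12, 2) → min -11
(12, 2, -5) → min -5
(2, -5, 6) → min -5
(-5, 6, 5) → min -5
(6, 5, -11) → min -11
(5, -11, 13) → min -11
(-11, 13, -1) → min -11
(13, -1, 11) → min -1
Greatest of these is -1.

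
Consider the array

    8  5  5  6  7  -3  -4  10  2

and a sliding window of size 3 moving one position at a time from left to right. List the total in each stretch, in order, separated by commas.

8 5 5 → sum 18
5 5 6 → sum 16
5 6 7 → sum 18
6 7 -3 → sum 10
7 -3 -4 → sum 0
-3 -4 10 → sum 3
-4 10 2 → sum 8

18, 16, 18, 10, 0, 3, 8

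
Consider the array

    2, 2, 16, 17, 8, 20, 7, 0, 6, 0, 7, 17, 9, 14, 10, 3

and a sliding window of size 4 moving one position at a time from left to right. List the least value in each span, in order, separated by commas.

2, 2, 8, 7, 0, 0, 0, 0, 0, 0, 7, 9, 3

2 2 16 17 → min 2
2 16 17 8 → min 2
16 17 8 20 → min 8
17 8 20 7 → min 7
8 20 7 0 → min 0
20 7 0 6 → min 0
7 0 6 0 → min 0
0 6 0 7 → min 0
6 0 7 17 → min 0
0 7 17 9 → min 0
7 17 9 14 → min 7
17 9 14 10 → min 9
9 14 10 3 → min 3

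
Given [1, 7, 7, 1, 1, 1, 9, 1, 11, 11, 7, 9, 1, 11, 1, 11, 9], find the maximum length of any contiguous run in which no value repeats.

4

[1] len 1
[1, 7] len 2
[7] len 1
[7, 1] len 2
[1] len 1
[1] len 1
[1, 9] len 2
[9, 1] len 2
[9, 1, 11] len 3
[11] len 1
[11, 7] len 2
[11, 7, 9] len 3
[11, 7, 9, 1] len 4
[7, 9, 1, 11] len 4
[11, 1] len 2
[1, 11] len 2
[1, 11, 9] len 3
Longest all-distinct length: 4.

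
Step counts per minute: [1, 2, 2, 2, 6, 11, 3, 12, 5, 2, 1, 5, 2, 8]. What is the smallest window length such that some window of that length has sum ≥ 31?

4

add 1: running sum 1 < 31
add 2: running sum 3 < 31
add 2: running sum 5 < 31
add 2: running sum 7 < 31
add 6: running sum 13 < 31
add 11: running sum 24 < 31
add 3: running sum 27 < 31
add 12: shortest ending here [6, 11, 3, 12] sum 32, len 4
add 5: shortest ending here [11, 3, 12, 5] sum 31, len 4
add 2: shortest ending here [11, 3, 12, 5, 2] sum 33, len 5
add 1: shortest ending here [11, 3, 12, 5, 2, 1] sum 34, len 6
add 5: shortest ending here [11, 3, 12, 5, 2, 1, 5] sum 39, len 7
add 2: shortest ending here [11, 3, 12, 5, 2, 1, 5, 2] sum 41, len 8
add 8: shortest ending here [12, 5, 2, 1, 5, 2, 8] sum 35, len 7
Shortest qualifying length: 4.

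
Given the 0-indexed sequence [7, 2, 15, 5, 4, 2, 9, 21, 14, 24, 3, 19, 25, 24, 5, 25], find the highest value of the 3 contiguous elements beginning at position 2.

15

Elements at indices 2..4: 15, 5, 4
max(15, 5, 4) = 15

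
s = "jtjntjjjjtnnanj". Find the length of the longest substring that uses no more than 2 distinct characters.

6

Extend right; when distinct count exceeds 2, shrink from the left:
add j: window [j] (1 distinct), len 1
add t: window [j, t] (2 distinct), len 2
add j: window [j, t, j] (2 distinct), len 3
add n: window [j, n] (2 distinct), len 2
add t: window [n, t] (2 distinct), len 2
add j: window [t, j] (2 distinct), len 2
add j: window [t, j, j] (2 distinct), len 3
add j: window [t, j, j, j] (2 distinct), len 4
add j: window [t, j, j, j, j] (2 distinct), len 5
add t: window [t, j, j, j, j, t] (2 distinct), len 6
add n: window [t, n] (2 distinct), len 2
add n: window [t, n, n] (2 distinct), len 3
add a: window [n, n, a] (2 distinct), len 3
add n: window [n, n, a, n] (2 distinct), len 4
add j: window [n, j] (2 distinct), len 2
Longest length with ≤2 distinct: 6.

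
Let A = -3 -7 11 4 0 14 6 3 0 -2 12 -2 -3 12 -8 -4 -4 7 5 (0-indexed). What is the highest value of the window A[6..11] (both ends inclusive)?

12

Elements at indices 6..11: 6, 3, 0, -2, 12, -2
max(6, 3, 0, -2, 12, -2) = 12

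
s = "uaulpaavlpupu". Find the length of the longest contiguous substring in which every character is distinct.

5

[u] len 1
[u, a] len 2
[a, u] len 2
[a, u, l] len 3
[a, u, l, p] len 4
[u, l, p, a] len 4
[a] len 1
[a, v] len 2
[a, v, l] len 3
[a, v, l, p] len 4
[a, v, l, p, u] len 5
[u, p] len 2
[p, u] len 2
Longest all-distinct length: 5.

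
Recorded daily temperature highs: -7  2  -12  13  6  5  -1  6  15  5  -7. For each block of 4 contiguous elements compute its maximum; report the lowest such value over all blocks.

6

Window maxs for each of the 8 positions:
-7 2 -12 13 → max 13
2 -12 13 6 → max 13
-12 13 6 5 → max 13
13 6 5 -1 → max 13
6 5 -1 6 → max 6
5 -1 6 15 → max 15
-1 6 15 5 → max 15
6 15 5 -7 → max 15
Lowest of these is 6.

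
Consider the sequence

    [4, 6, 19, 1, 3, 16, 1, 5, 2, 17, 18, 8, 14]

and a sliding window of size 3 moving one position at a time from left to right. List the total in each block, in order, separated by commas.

Sliding a size-3 window across the 13 values:
4 6 19 → sum 29
6 19 1 → sum 26
19 1 3 → sum 23
1 3 16 → sum 20
3 16 1 → sum 20
16 1 5 → sum 22
1 5 2 → sum 8
5 2 17 → sum 24
2 17 18 → sum 37
17 18 8 → sum 43
18 8 14 → sum 40

29, 26, 23, 20, 20, 22, 8, 24, 37, 43, 40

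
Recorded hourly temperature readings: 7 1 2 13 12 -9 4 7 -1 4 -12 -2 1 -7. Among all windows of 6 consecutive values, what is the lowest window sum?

(7, 1, 2, 13, 12, -9) → sum 26
(1, 2, 13, 12, -9, 4) → sum 23
(2, 13, 12, -9, 4, 7) → sum 29
(13, 12, -9, 4, 7, -1) → sum 26
(12, -9, 4, 7, -1, 4) → sum 17
(-9, 4, 7, -1, 4, -12) → sum -7
(4, 7, -1, 4, -12, -2) → sum 0
(7, -1, 4, -12, -2, 1) → sum -3
(-1, 4, -12, -2, 1, -7) → sum -17
Lowest of these is -17.

-17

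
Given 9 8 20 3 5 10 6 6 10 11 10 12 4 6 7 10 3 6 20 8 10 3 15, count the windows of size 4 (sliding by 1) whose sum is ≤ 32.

8

[9, 8, 20, 3] → sum 40
[8, 20, 3, 5] → sum 36
[20, 3, 5, 10] → sum 38
[3, 5, 10, 6] → sum 24  ≤ 32 ✓
[5, 10, 6, 6] → sum 27  ≤ 32 ✓
[10, 6, 6, 10] → sum 32  ≤ 32 ✓
[6, 6, 10, 11] → sum 33
[6, 10, 11, 10] → sum 37
[10, 11, 10, 12] → sum 43
[11, 10, 12, 4] → sum 37
[10, 12, 4, 6] → sum 32  ≤ 32 ✓
[12, 4, 6, 7] → sum 29  ≤ 32 ✓
[4, 6, 7, 10] → sum 27  ≤ 32 ✓
[6, 7, 10, 3] → sum 26  ≤ 32 ✓
[7, 10, 3, 6] → sum 26  ≤ 32 ✓
[10, 3, 6, 20] → sum 39
[3, 6, 20, 8] → sum 37
[6, 20, 8, 10] → sum 44
[20, 8, 10, 3] → sum 41
[8, 10, 3, 15] → sum 36
8 windows satisfy the condition.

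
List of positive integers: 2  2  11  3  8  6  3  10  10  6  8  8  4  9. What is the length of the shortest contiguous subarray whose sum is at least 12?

2

add 2: running sum 2 < 12
add 2: running sum 4 < 12
add 11: shortest ending here [2, 11] sum 13, len 2
add 3: shortest ending here [11, 3] sum 14, len 2
add 8: shortest ending here [11, 3, 8] sum 22, len 3
add 6: shortest ending here [8, 6] sum 14, len 2
add 3: shortest ending here [8, 6, 3] sum 17, len 3
add 10: shortest ending here [3, 10] sum 13, len 2
add 10: shortest ending here [10, 10] sum 20, len 2
add 6: shortest ending here [10, 6] sum 16, len 2
add 8: shortest ending here [6, 8] sum 14, len 2
add 8: shortest ending here [8, 8] sum 16, len 2
add 4: shortest ending here [8, 4] sum 12, len 2
add 9: shortest ending here [4, 9] sum 13, len 2
Shortest qualifying length: 2.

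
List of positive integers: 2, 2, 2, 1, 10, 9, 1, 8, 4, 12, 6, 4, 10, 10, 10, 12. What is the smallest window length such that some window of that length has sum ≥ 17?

2

Extend right; whenever the sum reaches 17, record the length and shrink from the left:
add 2: running sum 2 < 17
add 2: running sum 4 < 17
add 2: running sum 6 < 17
add 1: running sum 7 < 17
end 4: [2, 2, 2, 1, 10] sum 17, len 5
end 5: [10, 9] sum 19, len 2
end 6: [10, 9, 1] sum 20, len 3
end 7: [9, 1, 8] sum 18, len 3
end 8: [9, 1, 8, 4] sum 22, len 4
end 9: [8, 4, 12] sum 24, len 3
end 10: [12, 6] sum 18, len 2
end 11: [12, 6, 4] sum 22, len 3
end 12: [6, 4, 10] sum 20, len 3
end 13: [10, 10] sum 20, len 2
end 14: [10, 10] sum 20, len 2
end 15: [10, 12] sum 22, len 2
Shortest qualifying length: 2.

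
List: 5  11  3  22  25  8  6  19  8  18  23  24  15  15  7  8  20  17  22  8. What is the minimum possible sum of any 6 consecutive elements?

Each size-6 window and its sum:
(5, 11, 3, 22, 25, 8) → sum 74
(11, 3, 22, 25, 8, 6) → sum 75
(3, 22, 25, 8, 6, 19) → sum 83
(22, 25, 8, 6, 19, 8) → sum 88
(25, 8, 6, 19, 8, 18) → sum 84
(8, 6, 19, 8, 18, 23) → sum 82
(6, 19, 8, 18, 23, 24) → sum 98
(19, 8, 18, 23, 24, 15) → sum 107
(8, 18, 23, 24, 15, 15) → sum 103
(18, 23, 24, 15, 15, 7) → sum 102
(23, 24, 15, 15, 7, 8) → sum 92
(24, 15, 15, 7, 8, 20) → sum 89
(15, 15, 7, 8, 20, 17) → sum 82
(15, 7, 8, 20, 17, 22) → sum 89
(7, 8, 20, 17, 22, 8) → sum 82
Minimum of these is 74.

74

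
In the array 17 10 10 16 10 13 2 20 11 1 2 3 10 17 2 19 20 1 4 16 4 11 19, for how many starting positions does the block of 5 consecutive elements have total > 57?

[17, 10, 10, 16, 10] → sum 63  > 57 ✓
[10, 10, 16, 10, 13] → sum 59  > 57 ✓
[10, 16, 10, 13, 2] → sum 51
[16, 10, 13, 2, 20] → sum 61  > 57 ✓
[10, 13, 2, 20, 11] → sum 56
[13, 2, 20, 11, 1] → sum 47
[2, 20, 11, 1, 2] → sum 36
[20, 11, 1, 2, 3] → sum 37
[11, 1, 2, 3, 10] → sum 27
[1, 2, 3, 10, 17] → sum 33
[2, 3, 10, 17, 2] → sum 34
[3, 10, 17, 2, 19] → sum 51
[10, 17, 2, 19, 20] → sum 68  > 57 ✓
[17, 2, 19, 20, 1] → sum 59  > 57 ✓
[2, 19, 20, 1, 4] → sum 46
[19, 20, 1, 4, 16] → sum 60  > 57 ✓
[20, 1, 4, 16, 4] → sum 45
[1, 4, 16, 4, 11] → sum 36
[4, 16, 4, 11, 19] → sum 54
6 windows satisfy the condition.

6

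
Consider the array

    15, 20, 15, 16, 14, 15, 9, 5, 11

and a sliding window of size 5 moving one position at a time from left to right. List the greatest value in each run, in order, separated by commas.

[15, 20, 15, 16, 14] → max 20
[20, 15, 16, 14, 15] → max 20
[15, 16, 14, 15, 9] → max 16
[16, 14, 15, 9, 5] → max 16
[14, 15, 9, 5, 11] → max 15

20, 20, 16, 16, 15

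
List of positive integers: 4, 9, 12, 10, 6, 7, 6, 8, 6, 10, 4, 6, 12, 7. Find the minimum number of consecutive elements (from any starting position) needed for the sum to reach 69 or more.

9

add 4: running sum 4 < 69
add 9: running sum 13 < 69
add 12: running sum 25 < 69
add 10: running sum 35 < 69
add 6: running sum 41 < 69
add 7: running sum 48 < 69
add 6: running sum 54 < 69
add 8: running sum 62 < 69
add 6: running sum 68 < 69
add 10: shortest ending here [9, 12, 10, 6, 7, 6, 8, 6, 10] sum 74, len 9
add 4: shortest ending here [12, 10, 6, 7, 6, 8, 6, 10, 4] sum 69, len 9
add 6: shortest ending here [12, 10, 6, 7, 6, 8, 6, 10, 4, 6] sum 75, len 10
add 12: shortest ending here [10, 6, 7, 6, 8, 6, 10, 4, 6, 12] sum 75, len 10
add 7: shortest ending here [6, 7, 6, 8, 6, 10, 4, 6, 12, 7] sum 72, len 10
Shortest qualifying length: 9.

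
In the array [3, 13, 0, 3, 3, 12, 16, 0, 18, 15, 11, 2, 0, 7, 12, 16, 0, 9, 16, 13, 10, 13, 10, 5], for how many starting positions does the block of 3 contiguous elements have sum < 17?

(3, 13, 0) → sum 16  < 17 ✓
(13, 0, 3) → sum 16  < 17 ✓
(0, 3, 3) → sum 6  < 17 ✓
(3, 3, 12) → sum 18
(3, 12, 16) → sum 31
(12, 16, 0) → sum 28
(16, 0, 18) → sum 34
(0, 18, 15) → sum 33
(18, 15, 11) → sum 44
(15, 11, 2) → sum 28
(11, 2, 0) → sum 13  < 17 ✓
(2, 0, 7) → sum 9  < 17 ✓
(0, 7, 12) → sum 19
(7, 12, 16) → sum 35
(12, 16, 0) → sum 28
(16, 0, 9) → sum 25
(0, 9, 16) → sum 25
(9, 16, 13) → sum 38
(16, 13, 10) → sum 39
(13, 10, 13) → sum 36
(10, 13, 10) → sum 33
(13, 10, 5) → sum 28
5 windows satisfy the condition.

5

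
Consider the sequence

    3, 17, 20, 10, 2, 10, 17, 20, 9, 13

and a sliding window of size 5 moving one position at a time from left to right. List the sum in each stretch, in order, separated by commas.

3 17 20 10 2 → sum 52
17 20 10 2 10 → sum 59
20 10 2 10 17 → sum 59
10 2 10 17 20 → sum 59
2 10 17 20 9 → sum 58
10 17 20 9 13 → sum 69

52, 59, 59, 59, 58, 69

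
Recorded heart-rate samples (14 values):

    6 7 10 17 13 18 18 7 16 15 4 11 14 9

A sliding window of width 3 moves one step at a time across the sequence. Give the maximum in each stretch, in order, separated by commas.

Sliding a size-3 window across the 14 values:
[6, 7, 10] → max 10
[7, 10, 17] → max 17
[10, 17, 13] → max 17
[17, 13, 18] → max 18
[13, 18, 18] → max 18
[18, 18, 7] → max 18
[18, 7, 16] → max 18
[7, 16, 15] → max 16
[16, 15, 4] → max 16
[15, 4, 11] → max 15
[4, 11, 14] → max 14
[11, 14, 9] → max 14

10, 17, 17, 18, 18, 18, 18, 16, 16, 15, 14, 14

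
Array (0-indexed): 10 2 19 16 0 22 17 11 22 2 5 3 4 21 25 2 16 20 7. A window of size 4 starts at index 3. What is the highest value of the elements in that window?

22

Elements at indices 3..6: 16, 0, 22, 17
max(16, 0, 22, 17) = 22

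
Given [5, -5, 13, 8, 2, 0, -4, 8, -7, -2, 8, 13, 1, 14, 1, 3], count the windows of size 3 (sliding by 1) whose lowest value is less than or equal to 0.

9

(5, -5, 13) → min -5  ≤ 0 ✓
(-5, 13, 8) → min -5  ≤ 0 ✓
(13, 8, 2) → min 2
(8, 2, 0) → min 0  ≤ 0 ✓
(2, 0, -4) → min -4  ≤ 0 ✓
(0, -4, 8) → min -4  ≤ 0 ✓
(-4, 8, -7) → min -7  ≤ 0 ✓
(8, -7, -2) → min -7  ≤ 0 ✓
(-7, -2, 8) → min -7  ≤ 0 ✓
(-2, 8, 13) → min -2  ≤ 0 ✓
(8, 13, 1) → min 1
(13, 1, 14) → min 1
(1, 14, 1) → min 1
(14, 1, 3) → min 1
9 windows satisfy the condition.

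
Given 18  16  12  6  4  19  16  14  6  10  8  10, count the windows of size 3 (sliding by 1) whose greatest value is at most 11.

[18, 16, 12] → max 18
[16, 12, 6] → max 16
[12, 6, 4] → max 12
[6, 4, 19] → max 19
[4, 19, 16] → max 19
[19, 16, 14] → max 19
[16, 14, 6] → max 16
[14, 6, 10] → max 14
[6, 10, 8] → max 10  ≤ 11 ✓
[10, 8, 10] → max 10  ≤ 11 ✓
2 windows satisfy the condition.

2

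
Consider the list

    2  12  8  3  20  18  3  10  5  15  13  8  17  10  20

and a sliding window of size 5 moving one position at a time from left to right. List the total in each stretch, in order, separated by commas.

45, 61, 52, 54, 56, 51, 46, 51, 58, 63, 68

Sliding a size-5 window across the 15 values:
(2, 12, 8, 3, 20) → sum 45
(12, 8, 3, 20, 18) → sum 61
(8, 3, 20, 18, 3) → sum 52
(3, 20, 18, 3, 10) → sum 54
(20, 18, 3, 10, 5) → sum 56
(18, 3, 10, 5, 15) → sum 51
(3, 10, 5, 15, 13) → sum 46
(10, 5, 15, 13, 8) → sum 51
(5, 15, 13, 8, 17) → sum 58
(15, 13, 8, 17, 10) → sum 63
(13, 8, 17, 10, 20) → sum 68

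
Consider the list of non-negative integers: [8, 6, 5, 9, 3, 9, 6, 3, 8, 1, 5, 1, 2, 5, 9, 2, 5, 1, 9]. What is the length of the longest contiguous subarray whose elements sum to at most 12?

[8] sum 8 len 1
[6] sum 6 len 1
[6, 5] sum 11 len 2
[9] sum 9 len 1
[9, 3] sum 12 len 2
[3, 9] sum 12 len 2
[6] sum 6 len 1
[6, 3] sum 9 len 2
[3, 8] sum 11 len 2
[3, 8, 1] sum 12 len 3
[1, 5] sum 6 len 2
[1, 5, 1] sum 7 len 3
[1, 5, 1, 2] sum 9 len 4
[1, 2, 5] sum 8 len 3
[9] sum 9 len 1
[9, 2] sum 11 len 2
[2, 5] sum 7 len 2
[2, 5, 1] sum 8 len 3
[1, 9] sum 10 len 2
Longest length seen: 4.

4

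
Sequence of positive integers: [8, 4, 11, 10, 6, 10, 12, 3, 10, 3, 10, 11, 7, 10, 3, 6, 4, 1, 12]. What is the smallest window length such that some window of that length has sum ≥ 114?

14

add 8: running sum 8 < 114
add 4: running sum 12 < 114
add 11: running sum 23 < 114
add 10: running sum 33 < 114
add 6: running sum 39 < 114
add 10: running sum 49 < 114
add 12: running sum 61 < 114
add 3: running sum 64 < 114
add 10: running sum 74 < 114
add 3: running sum 77 < 114
add 10: running sum 87 < 114
add 11: running sum 98 < 114
add 7: running sum 105 < 114
add 10: shortest ending here [8, 4, 11, 10, 6, 10, 12, 3, 10, 3, 10, 11, 7, 10] sum 115, len 14
add 3: shortest ending here [8, 4, 11, 10, 6, 10, 12, 3, 10, 3, 10, 11, 7, 10, 3] sum 118, len 15
add 6: shortest ending here [4, 11, 10, 6, 10, 12, 3, 10, 3, 10, 11, 7, 10, 3, 6] sum 116, len 15
add 4: shortest ending here [11, 10, 6, 10, 12, 3, 10, 3, 10, 11, 7, 10, 3, 6, 4] sum 116, len 15
add 1: shortest ending here [11, 10, 6, 10, 12, 3, 10, 3, 10, 11, 7, 10, 3, 6, 4, 1] sum 117, len 16
add 12: shortest ending here [10, 6, 10, 12, 3, 10, 3, 10, 11, 7, 10, 3, 6, 4, 1, 12] sum 118, len 16
Shortest qualifying length: 14.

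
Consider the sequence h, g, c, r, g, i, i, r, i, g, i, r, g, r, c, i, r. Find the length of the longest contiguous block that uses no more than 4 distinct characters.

Extend right; when distinct count exceeds 4, shrink from the left:
add h: window [h] (1 distinct), len 1
add g: window [h, g] (2 distinct), len 2
add c: window [h, g, c] (3 distinct), len 3
add r: window [h, g, c, r] (4 distinct), len 4
add g: window [h, g, c, r, g] (4 distinct), len 5
add i: window [g, c, r, g, i] (4 distinct), len 5
add i: window [g, c, r, g, i, i] (4 distinct), len 6
add r: window [g, c, r, g, i, i, r] (4 distinct), len 7
add i: window [g, c, r, g, i, i, r, i] (4 distinct), len 8
add g: window [g, c, r, g, i, i, r, i, g] (4 distinct), len 9
add i: window [g, c, r, g, i, i, r, i, g, i] (4 distinct), len 10
add r: window [g, c, r, g, i, i, r, i, g, i, r] (4 distinct), len 11
add g: window [g, c, r, g, i, i, r, i, g, i, r, g] (4 distinct), len 12
add r: window [g, c, r, g, i, i, r, i, g, i, r, g, r] (4 distinct), len 13
add c: window [g, c, r, g, i, i, r, i, g, i, r, g, r, c] (4 distinct), len 14
add i: window [g, c, r, g, i, i, r, i, g, i, r, g, r, c, i] (4 distinct), len 15
add r: window [g, c, r, g, i, i, r, i, g, i, r, g, r, c, i, r] (4 distinct), len 16
Longest length with ≤4 distinct: 16.

16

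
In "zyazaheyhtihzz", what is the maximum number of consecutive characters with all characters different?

5

add z: [z] len 1
add y: [z, y] len 2
add a: [z, y, a] len 3
add z (repeat z, move left end past it): [y, a, z] len 3
add a (repeat a, move left end past it): [z, a] len 2
add h: [z, a, h] len 3
add e: [z, a, h, e] len 4
add y: [z, a, h, e, y] len 5
add h (repeat h, move left end past it): [e, y, h] len 3
add t: [e, y, h, t] len 4
add i: [e, y, h, t, i] len 5
add h (repeat h, move left end past it): [t, i, h] len 3
add z: [t, i, h, z] len 4
add z (repeat z, move left end past it): [z] len 1
Longest all-distinct length: 5.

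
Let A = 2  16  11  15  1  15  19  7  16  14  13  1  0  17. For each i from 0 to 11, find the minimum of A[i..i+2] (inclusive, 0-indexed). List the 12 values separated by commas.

(2, 16, 11) → min 2
(16, 11, 15) → min 11
(11, 15, 1) → min 1
(15, 1, 15) → min 1
(1, 15, 19) → min 1
(15, 19, 7) → min 7
(19, 7, 16) → min 7
(7, 16, 14) → min 7
(16, 14, 13) → min 13
(14, 13, 1) → min 1
(13, 1, 0) → min 0
(1, 0, 17) → min 0

2, 11, 1, 1, 1, 7, 7, 7, 13, 1, 0, 0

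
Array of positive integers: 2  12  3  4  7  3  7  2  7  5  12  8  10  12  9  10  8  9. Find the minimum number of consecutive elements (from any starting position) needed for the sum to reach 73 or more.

8

add 2: running sum 2 < 73
add 12: running sum 14 < 73
add 3: running sum 17 < 73
add 4: running sum 21 < 73
add 7: running sum 28 < 73
add 3: running sum 31 < 73
add 7: running sum 38 < 73
add 2: running sum 40 < 73
add 7: running sum 47 < 73
add 5: running sum 52 < 73
add 12: running sum 64 < 73
add 8: running sum 72 < 73
end 12: [12, 3, 4, 7, 3, 7, 2, 7, 5, 12, 8, 10] sum 80, len 12
end 13: [7, 3, 7, 2, 7, 5, 12, 8, 10, 12] sum 73, len 10
end 14: [3, 7, 2, 7, 5, 12, 8, 10, 12, 9] sum 75, len 10
end 15: [7, 5, 12, 8, 10, 12, 9, 10] sum 73, len 8
end 16: [5, 12, 8, 10, 12, 9, 10, 8] sum 74, len 8
end 17: [12, 8, 10, 12, 9, 10, 8, 9] sum 78, len 8
Shortest qualifying length: 8.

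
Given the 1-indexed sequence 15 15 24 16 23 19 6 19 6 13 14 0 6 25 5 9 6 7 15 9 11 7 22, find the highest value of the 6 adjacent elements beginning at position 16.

Elements at indices 16..21: 9, 6, 7, 15, 9, 11
max(9, 6, 7, 15, 9, 11) = 15

15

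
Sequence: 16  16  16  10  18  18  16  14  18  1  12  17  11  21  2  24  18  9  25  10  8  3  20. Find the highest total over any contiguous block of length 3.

16 16 16 → sum 48
16 16 10 → sum 42
16 10 18 → sum 44
10 18 18 → sum 46
18 18 16 → sum 52
18 16 14 → sum 48
16 14 18 → sum 48
14 18 1 → sum 33
18 1 12 → sum 31
1 12 17 → sum 30
12 17 11 → sum 40
17 11 21 → sum 49
11 21 2 → sum 34
21 2 24 → sum 47
2 24 18 → sum 44
24 18 9 → sum 51
18 9 25 → sum 52
9 25 10 → sum 44
25 10 8 → sum 43
10 8 3 → sum 21
8 3 20 → sum 31
Highest of these is 52.

52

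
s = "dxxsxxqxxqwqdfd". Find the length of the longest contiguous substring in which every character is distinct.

4

add d: [d] len 1
add x: [d, x] len 2
add x (repeat x, move left end past it): [x] len 1
add s: [x, s] len 2
add x (repeat x, move left end past it): [s, x] len 2
add x (repeat x, move left end past it): [x] len 1
add q: [x, q] len 2
add x (repeat x, move left end past it): [q, x] len 2
add x (repeat x, move left end past it): [x] len 1
add q: [x, q] len 2
add w: [x, q, w] len 3
add q (repeat q, move left end past it): [w, q] len 2
add d: [w, q, d] len 3
add f: [w, q, d, f] len 4
add d (repeat d, move left end past it): [f, d] len 2
Longest all-distinct length: 4.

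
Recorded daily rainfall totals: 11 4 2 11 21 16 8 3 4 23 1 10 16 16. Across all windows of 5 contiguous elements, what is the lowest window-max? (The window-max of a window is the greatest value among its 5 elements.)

11 4 2 11 21 → max 21
4 2 11 21 16 → max 21
2 11 21 16 8 → max 21
11 21 16 8 3 → max 21
21 16 8 3 4 → max 21
16 8 3 4 23 → max 23
8 3 4 23 1 → max 23
3 4 23 1 10 → max 23
4 23 1 10 16 → max 23
23 1 10 16 16 → max 23
Lowest of these is 21.

21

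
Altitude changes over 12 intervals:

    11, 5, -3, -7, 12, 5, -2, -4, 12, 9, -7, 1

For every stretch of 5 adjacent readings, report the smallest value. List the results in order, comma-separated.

Sliding a size-5 window across the 12 values:
(11, 5, -3, -7, 12) → min -7
(5, -3, -7, 12, 5) → min -7
(-3, -7, 12, 5, -2) → min -7
(-7, 12, 5, -2, -4) → min -7
(12, 5, -2, -4, 12) → min -4
(5, -2, -4, 12, 9) → min -4
(-2, -4, 12, 9, -7) → min -7
(-4, 12, 9, -7, 1) → min -7

-7, -7, -7, -7, -4, -4, -7, -7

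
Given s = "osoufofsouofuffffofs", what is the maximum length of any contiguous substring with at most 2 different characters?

Extend right; when distinct count exceeds 2, shrink from the left:
[o] 1 distinct, len 1
[o, s] 2 distinct, len 2
[o, s, o] 2 distinct, len 3
[o, u] 2 distinct, len 2
[u, f] 2 distinct, len 2
[f, o] 2 distinct, len 2
[f, o, f] 2 distinct, len 3
[f, s] 2 distinct, len 2
[s, o] 2 distinct, len 2
[o, u] 2 distinct, len 2
[o, u, o] 2 distinct, len 3
[o, f] 2 distinct, len 2
[f, u] 2 distinct, len 2
[f, u, f] 2 distinct, len 3
[f, u, f, f] 2 distinct, len 4
[f, u, f, f, f] 2 distinct, len 5
[f, u, f, f, f, f] 2 distinct, len 6
[f, f, f, f, o] 2 distinct, len 5
[f, f, f, f, o, f] 2 distinct, len 6
[f, s] 2 distinct, len 2
Longest length with ≤2 distinct: 6.

6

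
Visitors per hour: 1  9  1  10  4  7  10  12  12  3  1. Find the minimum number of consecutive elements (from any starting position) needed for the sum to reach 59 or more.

8

add 1: running sum 1 < 59
add 9: running sum 10 < 59
add 1: running sum 11 < 59
add 10: running sum 21 < 59
add 4: running sum 25 < 59
add 7: running sum 32 < 59
add 10: running sum 42 < 59
add 12: running sum 54 < 59
end 8: [9, 1, 10, 4, 7, 10, 12, 12] sum 65, len 8
end 9: [1, 10, 4, 7, 10, 12, 12, 3] sum 59, len 8
end 10: [10, 4, 7, 10, 12, 12, 3, 1] sum 59, len 8
Shortest qualifying length: 8.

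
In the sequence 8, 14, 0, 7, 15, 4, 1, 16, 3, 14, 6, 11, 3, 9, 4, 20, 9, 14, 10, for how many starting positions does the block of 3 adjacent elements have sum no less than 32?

5

(8, 14, 0) → sum 22
(14, 0, 7) → sum 21
(0, 7, 15) → sum 22
(7, 15, 4) → sum 26
(15, 4, 1) → sum 20
(4, 1, 16) → sum 21
(1, 16, 3) → sum 20
(16, 3, 14) → sum 33  ≥ 32 ✓
(3, 14, 6) → sum 23
(14, 6, 11) → sum 31
(6, 11, 3) → sum 20
(11, 3, 9) → sum 23
(3, 9, 4) → sum 16
(9, 4, 20) → sum 33  ≥ 32 ✓
(4, 20, 9) → sum 33  ≥ 32 ✓
(20, 9, 14) → sum 43  ≥ 32 ✓
(9, 14, 10) → sum 33  ≥ 32 ✓
5 windows satisfy the condition.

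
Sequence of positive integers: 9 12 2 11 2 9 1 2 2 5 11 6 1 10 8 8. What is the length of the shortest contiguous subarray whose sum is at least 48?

7

add 9: running sum 9 < 48
add 12: running sum 21 < 48
add 2: running sum 23 < 48
add 11: running sum 34 < 48
add 2: running sum 36 < 48
add 9: running sum 45 < 48
add 1: running sum 46 < 48
add 2: shortest ending here [9, 12, 2, 11, 2, 9, 1, 2] sum 48, len 8
add 2: shortest ending here [9, 12, 2, 11, 2, 9, 1, 2, 2] sum 50, len 9
add 5: shortest ending here [9, 12, 2, 11, 2, 9, 1, 2, 2, 5] sum 55, len 10
add 11: shortest ending here [12, 2, 11, 2, 9, 1, 2, 2, 5, 11] sum 57, len 10
add 6: shortest ending here [11, 2, 9, 1, 2, 2, 5, 11, 6] sum 49, len 9
add 1: shortest ending here [11, 2, 9, 1, 2, 2, 5, 11, 6, 1] sum 50, len 10
add 10: shortest ending here [2, 9, 1, 2, 2, 5, 11, 6, 1, 10] sum 49, len 10
add 8: shortest ending here [9, 1, 2, 2, 5, 11, 6, 1, 10, 8] sum 55, len 10
add 8: shortest ending here [5, 11, 6, 1, 10, 8, 8] sum 49, len 7
Shortest qualifying length: 7.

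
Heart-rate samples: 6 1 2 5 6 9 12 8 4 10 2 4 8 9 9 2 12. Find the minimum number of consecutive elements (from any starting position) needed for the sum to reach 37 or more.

5

add 6: running sum 6 < 37
add 1: running sum 7 < 37
add 2: running sum 9 < 37
add 5: running sum 14 < 37
add 6: running sum 20 < 37
add 9: running sum 29 < 37
end 6: [6, 1, 2, 5, 6, 9, 12] sum 41, len 7
end 7: [5, 6, 9, 12, 8] sum 40, len 5
end 8: [6, 9, 12, 8, 4] sum 39, len 5
end 9: [9, 12, 8, 4, 10] sum 43, len 5
end 10: [9, 12, 8, 4, 10, 2] sum 45, len 6
end 11: [12, 8, 4, 10, 2, 4] sum 40, len 6
end 12: [12, 8, 4, 10, 2, 4, 8] sum 48, len 7
end 13: [4, 10, 2, 4, 8, 9] sum 37, len 6
end 14: [10, 2, 4, 8, 9, 9] sum 42, len 6
end 15: [10, 2, 4, 8, 9, 9, 2] sum 44, len 7
end 16: [8, 9, 9, 2, 12] sum 40, len 5
Shortest qualifying length: 5.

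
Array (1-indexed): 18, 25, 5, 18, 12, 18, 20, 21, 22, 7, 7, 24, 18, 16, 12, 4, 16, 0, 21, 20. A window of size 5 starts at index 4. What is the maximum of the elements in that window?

21

Elements at indices 4..8: 18, 12, 18, 20, 21
max(18, 12, 18, 20, 21) = 21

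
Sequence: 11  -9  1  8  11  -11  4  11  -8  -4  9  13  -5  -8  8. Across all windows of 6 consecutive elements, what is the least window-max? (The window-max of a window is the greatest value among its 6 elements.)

11

(11, -9, 1, 8, 11, -11) → max 11
(-9, 1, 8, 11, -11, 4) → max 11
(1, 8, 11, -11, 4, 11) → max 11
(8, 11, -11, 4, 11, -8) → max 11
(11, -11, 4, 11, -8, -4) → max 11
(-11, 4, 11, -8, -4, 9) → max 11
(4, 11, -8, -4, 9, 13) → max 13
(11, -8, -4, 9, 13, -5) → max 13
(-8, -4, 9, 13, -5, -8) → max 13
(-4, 9, 13, -5, -8, 8) → max 13
Least of these is 11.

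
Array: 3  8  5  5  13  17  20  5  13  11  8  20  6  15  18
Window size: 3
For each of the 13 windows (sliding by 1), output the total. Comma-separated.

16, 18, 23, 35, 50, 42, 38, 29, 32, 39, 34, 41, 39

Sliding a size-3 window across the 15 values:
3 8 5 → sum 16
8 5 5 → sum 18
5 5 13 → sum 23
5 13 17 → sum 35
13 17 20 → sum 50
17 20 5 → sum 42
20 5 13 → sum 38
5 13 11 → sum 29
13 11 8 → sum 32
11 8 20 → sum 39
8 20 6 → sum 34
20 6 15 → sum 41
6 15 18 → sum 39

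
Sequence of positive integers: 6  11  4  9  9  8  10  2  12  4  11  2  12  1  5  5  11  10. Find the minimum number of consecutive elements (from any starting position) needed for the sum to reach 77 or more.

add 6: running sum 6 < 77
add 11: running sum 17 < 77
add 4: running sum 21 < 77
add 9: running sum 30 < 77
add 9: running sum 39 < 77
add 8: running sum 47 < 77
add 10: running sum 57 < 77
add 2: running sum 59 < 77
add 12: running sum 71 < 77
add 4: running sum 75 < 77
add 11: shortest ending here [11, 4, 9, 9, 8, 10, 2, 12, 4, 11] sum 80, len 10
add 2: shortest ending here [11, 4, 9, 9, 8, 10, 2, 12, 4, 11, 2] sum 82, len 11
add 12: shortest ending here [9, 9, 8, 10, 2, 12, 4, 11, 2, 12] sum 79, len 10
add 1: shortest ending here [9, 9, 8, 10, 2, 12, 4, 11, 2, 12, 1] sum 80, len 11
add 5: shortest ending here [9, 9, 8, 10, 2, 12, 4, 11, 2, 12, 1, 5] sum 85, len 12
add 5: shortest ending here [9, 8, 10, 2, 12, 4, 11, 2, 12, 1, 5, 5] sum 81, len 12
add 11: shortest ending here [8, 10, 2, 12, 4, 11, 2, 12, 1, 5, 5, 11] sum 83, len 12
add 10: shortest ending here [10, 2, 12, 4, 11, 2, 12, 1, 5, 5, 11, 10] sum 85, len 12
Shortest qualifying length: 10.

10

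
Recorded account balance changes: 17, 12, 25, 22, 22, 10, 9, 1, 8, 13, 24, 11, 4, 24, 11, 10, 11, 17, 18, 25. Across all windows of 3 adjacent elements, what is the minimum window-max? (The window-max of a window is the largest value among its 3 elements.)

9

Window maxs for each of the 18 positions:
17 12 25 → max 25
12 25 22 → max 25
25 22 22 → max 25
22 22 10 → max 22
22 10 9 → max 22
10 9 1 → max 10
9 1 8 → max 9
1 8 13 → max 13
8 13 24 → max 24
13 24 11 → max 24
24 11 4 → max 24
11 4 24 → max 24
4 24 11 → max 24
24 11 10 → max 24
11 10 11 → max 11
10 11 17 → max 17
11 17 18 → max 18
17 18 25 → max 25
Minimum of these is 9.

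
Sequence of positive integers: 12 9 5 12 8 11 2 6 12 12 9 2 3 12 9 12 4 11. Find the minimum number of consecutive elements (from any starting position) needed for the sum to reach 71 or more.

8

add 12: running sum 12 < 71
add 9: running sum 21 < 71
add 5: running sum 26 < 71
add 12: running sum 38 < 71
add 8: running sum 46 < 71
add 11: running sum 57 < 71
add 2: running sum 59 < 71
add 6: running sum 65 < 71
add 12: shortest ending here [12, 9, 5, 12, 8, 11, 2, 6, 12] sum 77, len 9
add 12: shortest ending here [9, 5, 12, 8, 11, 2, 6, 12, 12] sum 77, len 9
add 9: shortest ending here [12, 8, 11, 2, 6, 12, 12, 9] sum 72, len 8
add 2: shortest ending here [12, 8, 11, 2, 6, 12, 12, 9, 2] sum 74, len 9
add 3: shortest ending here [12, 8, 11, 2, 6, 12, 12, 9, 2, 3] sum 77, len 10
add 12: shortest ending here [8, 11, 2, 6, 12, 12, 9, 2, 3, 12] sum 77, len 10
add 9: shortest ending here [11, 2, 6, 12, 12, 9, 2, 3, 12, 9] sum 78, len 10
add 12: shortest ending here [12, 12, 9, 2, 3, 12, 9, 12] sum 71, len 8
add 4: shortest ending here [12, 12, 9, 2, 3, 12, 9, 12, 4] sum 75, len 9
add 11: shortest ending here [12, 9, 2, 3, 12, 9, 12, 4, 11] sum 74, len 9
Shortest qualifying length: 8.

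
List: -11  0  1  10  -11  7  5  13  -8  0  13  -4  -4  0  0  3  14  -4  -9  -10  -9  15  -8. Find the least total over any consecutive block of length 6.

-25

[-11, 0, 1, 10, -11, 7] → sum -4
[0, 1, 10, -11, 7, 5] → sum 12
[1, 10, -11, 7, 5, 13] → sum 25
[10, -11, 7, 5, 13, -8] → sum 16
[-11, 7, 5, 13, -8, 0] → sum 6
[7, 5, 13, -8, 0, 13] → sum 30
[5, 13, -8, 0, 13, -4] → sum 19
[13, -8, 0, 13, -4, -4] → sum 10
[-8, 0, 13, -4, -4, 0] → sum -3
[0, 13, -4, -4, 0, 0] → sum 5
[13, -4, -4, 0, 0, 3] → sum 8
[-4, -4, 0, 0, 3, 14] → sum 9
[-4, 0, 0, 3, 14, -4] → sum 9
[0, 0, 3, 14, -4, -9] → sum 4
[0, 3, 14, -4, -9, -10] → sum -6
[3, 14, -4, -9, -10, -9] → sum -15
[14, -4, -9, -10, -9, 15] → sum -3
[-4, -9, -10, -9, 15, -8] → sum -25
Least of these is -25.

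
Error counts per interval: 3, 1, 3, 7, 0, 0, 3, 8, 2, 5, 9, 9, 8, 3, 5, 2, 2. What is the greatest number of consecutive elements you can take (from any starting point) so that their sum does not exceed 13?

5

Extend to the right; shrink from the left whenever the sum exceeds 13:
[3] sum 3 len 1
[3, 1] sum 4 len 2
[3, 1, 3] sum 7 len 3
[1, 3, 7] sum 11 len 3
[1, 3, 7, 0] sum 11 len 4
[1, 3, 7, 0, 0] sum 11 len 5
[3, 7, 0, 0, 3] sum 13 len 5
[0, 0, 3, 8] sum 11 len 4
[0, 0, 3, 8, 2] sum 13 len 5
[2, 5] sum 7 len 2
[9] sum 9 len 1
[9] sum 9 len 1
[8] sum 8 len 1
[8, 3] sum 11 len 2
[3, 5] sum 8 len 2
[3, 5, 2] sum 10 len 3
[3, 5, 2, 2] sum 12 len 4
Longest length seen: 5.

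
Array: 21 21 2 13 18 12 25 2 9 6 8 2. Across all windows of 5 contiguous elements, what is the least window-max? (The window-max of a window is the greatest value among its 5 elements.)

Window maxs for each of the 8 positions:
[21, 21, 2, 13, 18] → max 21
[21, 2, 13, 18, 12] → max 21
[2, 13, 18, 12, 25] → max 25
[13, 18, 12, 25, 2] → max 25
[18, 12, 25, 2, 9] → max 25
[12, 25, 2, 9, 6] → max 25
[25, 2, 9, 6, 8] → max 25
[2, 9, 6, 8, 2] → max 9
Least of these is 9.

9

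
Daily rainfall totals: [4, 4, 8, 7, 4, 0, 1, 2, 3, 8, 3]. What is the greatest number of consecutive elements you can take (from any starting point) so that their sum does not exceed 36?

Extend to the right; shrink from the left whenever the sum exceeds 36:
add 4: [4] sum 4, len 1
add 4: [4, 4] sum 8, len 2
add 8: [4, 4, 8] sum 16, len 3
add 7: [4, 4, 8, 7] sum 23, len 4
add 4: [4, 4, 8, 7, 4] sum 27, len 5
add 0: [4, 4, 8, 7, 4, 0] sum 27, len 6
add 1: [4, 4, 8, 7, 4, 0, 1] sum 28, len 7
add 2: [4, 4, 8, 7, 4, 0, 1, 2] sum 30, len 8
add 3: [4, 4, 8, 7, 4, 0, 1, 2, 3] sum 33, len 9
add 8: [8, 7, 4, 0, 1, 2, 3, 8] sum 33, len 8
add 3: [8, 7, 4, 0, 1, 2, 3, 8, 3] sum 36, len 9
Longest length seen: 9.

9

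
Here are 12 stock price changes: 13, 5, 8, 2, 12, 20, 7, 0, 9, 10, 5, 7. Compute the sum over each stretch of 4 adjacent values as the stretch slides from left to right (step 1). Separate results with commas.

[13, 5, 8, 2] → sum 28
[5, 8, 2, 12] → sum 27
[8, 2, 12, 20] → sum 42
[2, 12, 20, 7] → sum 41
[12, 20, 7, 0] → sum 39
[20, 7, 0, 9] → sum 36
[7, 0, 9, 10] → sum 26
[0, 9, 10, 5] → sum 24
[9, 10, 5, 7] → sum 31

28, 27, 42, 41, 39, 36, 26, 24, 31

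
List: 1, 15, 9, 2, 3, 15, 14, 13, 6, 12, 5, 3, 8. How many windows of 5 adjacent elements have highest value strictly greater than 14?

1 15 9 2 3 → max 15  > 14 ✓
15 9 2 3 15 → max 15  > 14 ✓
9 2 3 15 14 → max 15  > 14 ✓
2 3 15 14 13 → max 15  > 14 ✓
3 15 14 13 6 → max 15  > 14 ✓
15 14 13 6 12 → max 15  > 14 ✓
14 13 6 12 5 → max 14
13 6 12 5 3 → max 13
6 12 5 3 8 → max 12
6 windows satisfy the condition.

6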